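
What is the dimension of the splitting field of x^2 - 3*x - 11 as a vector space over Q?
[K:Q] = 2

The discriminant of x^2 + (-3)*x + (-11) is b^2 - 4c = 9 - (-44) = 53. Since 53 is not a perfect square in Q, the polynomial is irreducible over Q. Its two roots generate a degree-2 extension, so [K:Q] = 2.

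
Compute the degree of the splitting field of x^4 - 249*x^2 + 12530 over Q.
[K:Q] = 4

f factors as (x^2 - 179)(x^2 - 70); the splitting field is K = Q(sqrt(179), sqrt(70)). Since 179, 70, and 12530 are all non-squares in Q, the three subfields Q(sqrt(179)), Q(sqrt(70)), Q(sqrt(12530)) are distinct degree-2 extensions, so [K:Q] = 4 (Klein four Galois group).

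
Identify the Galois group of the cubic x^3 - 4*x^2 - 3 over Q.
Gal(K/Q) = S_3 (symmetric group of order 6)

Compute the discriminant of x^3 + (-4)*x^2 + (0)*x + (-3): Δ = -1011. Since Δ is not a rational square, the Galois group is not contained in A_3; it must be the full S_3 (irreducibility of the cubic rules out anything smaller).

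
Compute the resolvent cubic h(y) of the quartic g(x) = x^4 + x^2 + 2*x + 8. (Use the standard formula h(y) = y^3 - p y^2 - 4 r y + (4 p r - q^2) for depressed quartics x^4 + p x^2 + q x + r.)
h(y) = y^3 - y^2 - 32*y + 28

Identify coefficients: p = 1, q = 2, r = 8.
Plug into h(y) = y^3 - p y^2 - 4 r y + (4 p r - q^2):
  h(y) = y^3 - (1) y^2 - 4*(8) y + (4*(1)*(8) - (2)^2)
       = y^3 + (-1) y^2 + (-32) y + (28).
Simplifying: h(y) = y^3 - y^2 - 32*y + 28.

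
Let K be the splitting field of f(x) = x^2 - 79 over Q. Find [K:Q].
[K:Q] = 2

The polynomial x^2 - 79 is irreducible over Q since 79 is not a perfect square. Its splitting field is Q(sqrt(79)), which has degree 2 over Q.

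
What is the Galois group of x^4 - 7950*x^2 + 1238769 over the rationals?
Gal(K/Q) = Z/2Z (cyclic of order 2)

f factors as (x^2 - 7791)(x^2 - 159), so the splitting field is K = Q(sqrt(7791), sqrt(159)). The squarefree part of 7791 is 159 and the squarefree part of 159 is also 159, so sqrt(7791) and sqrt(159) are both rational multiples of sqrt(159). Hence Q(sqrt(7791)) = Q(sqrt(159)) = Q(sqrt(159)), and the splitting field collapses to a single degree-2 extension with Galois group Z/2Z.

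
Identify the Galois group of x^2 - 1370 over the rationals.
Gal(K/Q) = Z/2Z (cyclic of order 2)

x^2 - 1370 is irreducible over Q since 1370 is not a rational square. The splitting field Q(sqrt(1370)) has degree 2 over Q, and its unique nontrivial automorphism is sqrt(1370) ↦ -sqrt(1370). Hence Gal(Q(sqrt(1370))/Q) = Z/2Z.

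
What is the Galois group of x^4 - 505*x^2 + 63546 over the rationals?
Gal(K/Q) = V_4 (Klein four-group, Z/2Z × Z/2Z)

f factors as (x^2 - 238)(x^2 - 267), so the splitting field is K = Q(sqrt(238), sqrt(267)). The elements 238, 267, 63546 are all non-squares in Q, so sqrt(238) and sqrt(267) generate independent quadratic extensions. Thus [K:Q] = 4 and Gal(K/Q) is generated by the two order-2 automorphisms sqrt(238) ↦ -sqrt(238) and sqrt(267) ↦ -sqrt(267), giving V_4.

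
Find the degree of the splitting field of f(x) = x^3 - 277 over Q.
[K:Q] = 6

x^3 - 277 has one real root r = 277^(1/3) and two complex roots r*zeta_3, r*zeta_3^2 where zeta_3 = e^(2*pi*i/3). The splitting field is Q(r, zeta_3). [Q(r):Q] = 3 and [Q(zeta_3):Q] = 2 with gcd = 1, so [Q(r, zeta_3):Q] = 3 * 2 = 6.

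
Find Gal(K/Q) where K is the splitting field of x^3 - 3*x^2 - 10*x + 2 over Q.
Gal(K/Q) = S_3 (symmetric group of order 6)

Compute the discriminant of x^3 + (-3)*x^2 + (-10)*x + (2): Δ = 6088. Since Δ is not a rational square, the Galois group is not contained in A_3; it must be the full S_3 (irreducibility of the cubic rules out anything smaller).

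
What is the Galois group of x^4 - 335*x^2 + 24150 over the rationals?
Gal(K/Q) = V_4 (Klein four-group, Z/2Z × Z/2Z)

f factors as (x^2 - 105)(x^2 - 230), so the splitting field is K = Q(sqrt(105), sqrt(230)). The elements 105, 230, 24150 are all non-squares in Q, so sqrt(105) and sqrt(230) generate independent quadratic extensions. Thus [K:Q] = 4 and Gal(K/Q) is generated by the two order-2 automorphisms sqrt(105) ↦ -sqrt(105) and sqrt(230) ↦ -sqrt(230), giving V_4.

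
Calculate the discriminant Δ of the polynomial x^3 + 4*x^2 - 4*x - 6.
Δ = 2804

For x^3 + a x^2 + b x + c the discriminant is Δ = 18 a b c - 4 a^3 c + a^2 b^2 - 4 b^3 - 27 c^2.
Plug a = 4, b = -4, c = -6:
  18*(4)*(-4)*(-6) - 4*(4)^3*(-6) + (4)^2*(-4)^2 - 4*(-4)^3 - 27*(-6)^2
  = 1728 + (1536) + 256 + (256) + (-972)
  = 2804.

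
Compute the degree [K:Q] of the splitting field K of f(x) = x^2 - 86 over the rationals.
[K:Q] = 2

The polynomial x^2 - 86 is irreducible over Q since 86 is not a perfect square. Its splitting field is Q(sqrt(86)), which has degree 2 over Q.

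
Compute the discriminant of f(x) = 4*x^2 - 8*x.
Δ = 64

For a quadratic a x^2 + b x + c the discriminant is Δ = b^2 - 4ac = (-8)^2 - 4*(4)*(0) = 64 - (0) = 64.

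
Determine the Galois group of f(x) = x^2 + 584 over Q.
Gal(K/Q) = Z/2Z (cyclic of order 2)

x^2 + 584 is irreducible over Q since -584 is not a rational square. The splitting field Q(sqrt(-584)) has degree 2 over Q, and its unique nontrivial automorphism is sqrt(-584) ↦ -sqrt(-584). Hence Gal(Q(sqrt(-584))/Q) = Z/2Z.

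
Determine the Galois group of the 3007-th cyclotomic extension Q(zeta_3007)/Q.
|Gal(Q(zeta_3007)/Q)| = phi(3007) = 2880; group ≅ (Z/3007Z)^* ≅ Z/30Z × Z/96Z

The n-th cyclotomic polynomial Φ_3007(x) is the minimal polynomial of zeta_3007 over Q and has degree phi(3007) = 2880. So Q(zeta_3007) is a degree-2880 Galois extension with Galois group (Z/3007Z)^*. By CRT, (Z/3007Z)^* ≅ (Z/31Z)^* × (Z/97Z)^*. Each prime-power unit group is (Z/31Z)^* ≅ Z/30Z; (Z/97Z)^* ≅ Z/96Z. Hence Gal(Q(zeta_3007)/Q) ≅ Z/30Z × Z/96Z.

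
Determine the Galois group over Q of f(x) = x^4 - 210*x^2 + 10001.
Gal(K/Q) = V_4 (Klein four-group, Z/2Z × Z/2Z)

f factors as (x^2 - 137)(x^2 - 73), so the splitting field is K = Q(sqrt(137), sqrt(73)). The elements 137, 73, 10001 are all non-squares in Q, so sqrt(137) and sqrt(73) generate independent quadratic extensions. Thus [K:Q] = 4 and Gal(K/Q) is generated by the two order-2 automorphisms sqrt(137) ↦ -sqrt(137) and sqrt(73) ↦ -sqrt(73), giving V_4.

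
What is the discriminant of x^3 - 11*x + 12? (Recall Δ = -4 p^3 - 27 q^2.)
Δ = 1436

For a depressed cubic x^3 + p x + q the discriminant is Δ = -4 p^3 - 27 q^2 = -4*(-11)^3 - 27*(12)^2 = 5324 - 3888 = 1436.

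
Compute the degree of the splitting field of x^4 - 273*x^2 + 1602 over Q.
[K:Q] = 4

f factors as (x^2 - 267)(x^2 - 6); the splitting field is K = Q(sqrt(267), sqrt(6)). Since 267, 6, and 1602 are all non-squares in Q, the three subfields Q(sqrt(267)), Q(sqrt(6)), Q(sqrt(1602)) are distinct degree-2 extensions, so [K:Q] = 4 (Klein four Galois group).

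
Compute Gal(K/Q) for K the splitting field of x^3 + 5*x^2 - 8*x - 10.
Gal(K/Q) = S_3 (symmetric group of order 6)

Compute the discriminant of x^3 + (5)*x^2 + (-8)*x + (-10): Δ = 13148. Since Δ is not a rational square, the Galois group is not contained in A_3; it must be the full S_3 (irreducibility of the cubic rules out anything smaller).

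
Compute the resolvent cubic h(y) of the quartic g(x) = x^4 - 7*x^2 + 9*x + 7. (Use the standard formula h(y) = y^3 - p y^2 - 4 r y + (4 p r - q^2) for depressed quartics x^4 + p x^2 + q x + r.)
h(y) = y^3 + 7*y^2 - 28*y - 277

Identify coefficients: p = -7, q = 9, r = 7.
Plug into h(y) = y^3 - p y^2 - 4 r y + (4 p r - q^2):
  h(y) = y^3 - (-7) y^2 - 4*(7) y + (4*(-7)*(7) - (9)^2)
       = y^3 + (7) y^2 + (-28) y + (-277).
Simplifying: h(y) = y^3 + 7*y^2 - 28*y - 277.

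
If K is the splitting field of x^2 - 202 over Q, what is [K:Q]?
[K:Q] = 2

The polynomial x^2 - 202 is irreducible over Q since 202 is not a perfect square. Its splitting field is Q(sqrt(202)), which has degree 2 over Q.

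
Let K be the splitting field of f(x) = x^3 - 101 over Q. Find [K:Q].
[K:Q] = 6

x^3 - 101 has one real root r = 101^(1/3) and two complex roots r*zeta_3, r*zeta_3^2 where zeta_3 = e^(2*pi*i/3). The splitting field is Q(r, zeta_3). [Q(r):Q] = 3 and [Q(zeta_3):Q] = 2 with gcd = 1, so [Q(r, zeta_3):Q] = 3 * 2 = 6.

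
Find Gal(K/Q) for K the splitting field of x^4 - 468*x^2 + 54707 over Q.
Gal(K/Q) = V_4 (Klein four-group, Z/2Z × Z/2Z)

f factors as (x^2 - 241)(x^2 - 227), so the splitting field is K = Q(sqrt(241), sqrt(227)). The elements 241, 227, 54707 are all non-squares in Q, so sqrt(241) and sqrt(227) generate independent quadratic extensions. Thus [K:Q] = 4 and Gal(K/Q) is generated by the two order-2 automorphisms sqrt(241) ↦ -sqrt(241) and sqrt(227) ↦ -sqrt(227), giving V_4.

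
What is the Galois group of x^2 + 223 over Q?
Gal(K/Q) = Z/2Z (cyclic of order 2)

x^2 + 223 is irreducible over Q since -223 is not a rational square. The splitting field Q(sqrt(-223)) has degree 2 over Q, and its unique nontrivial automorphism is sqrt(-223) ↦ -sqrt(-223). Hence Gal(Q(sqrt(-223))/Q) = Z/2Z.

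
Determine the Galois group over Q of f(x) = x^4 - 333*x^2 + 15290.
Gal(K/Q) = V_4 (Klein four-group, Z/2Z × Z/2Z)

f factors as (x^2 - 278)(x^2 - 55), so the splitting field is K = Q(sqrt(278), sqrt(55)). The elements 278, 55, 15290 are all non-squares in Q, so sqrt(278) and sqrt(55) generate independent quadratic extensions. Thus [K:Q] = 4 and Gal(K/Q) is generated by the two order-2 automorphisms sqrt(278) ↦ -sqrt(278) and sqrt(55) ↦ -sqrt(55), giving V_4.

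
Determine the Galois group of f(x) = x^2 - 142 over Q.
Gal(K/Q) = Z/2Z (cyclic of order 2)

x^2 - 142 is irreducible over Q since 142 is not a rational square. The splitting field Q(sqrt(142)) has degree 2 over Q, and its unique nontrivial automorphism is sqrt(142) ↦ -sqrt(142). Hence Gal(Q(sqrt(142))/Q) = Z/2Z.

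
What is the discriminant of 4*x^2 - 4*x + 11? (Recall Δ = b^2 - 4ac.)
Δ = -160

For a quadratic a x^2 + b x + c the discriminant is Δ = b^2 - 4ac = (-4)^2 - 4*(4)*(11) = 16 - (176) = -160.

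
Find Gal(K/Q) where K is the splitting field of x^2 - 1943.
Gal(K/Q) = Z/2Z (cyclic of order 2)

x^2 - 1943 is irreducible over Q since 1943 is not a rational square. The splitting field Q(sqrt(1943)) has degree 2 over Q, and its unique nontrivial automorphism is sqrt(1943) ↦ -sqrt(1943). Hence Gal(Q(sqrt(1943))/Q) = Z/2Z.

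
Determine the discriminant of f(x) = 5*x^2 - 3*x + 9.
Δ = -171

For a quadratic a x^2 + b x + c the discriminant is Δ = b^2 - 4ac = (-3)^2 - 4*(5)*(9) = 9 - (180) = -171.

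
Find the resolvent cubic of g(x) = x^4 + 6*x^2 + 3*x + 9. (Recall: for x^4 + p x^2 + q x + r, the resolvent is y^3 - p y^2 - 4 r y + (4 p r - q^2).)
h(y) = y^3 - 6*y^2 - 36*y + 207

Identify coefficients: p = 6, q = 3, r = 9.
Plug into h(y) = y^3 - p y^2 - 4 r y + (4 p r - q^2):
  h(y) = y^3 - (6) y^2 - 4*(9) y + (4*(6)*(9) - (3)^2)
       = y^3 + (-6) y^2 + (-36) y + (207).
Simplifying: h(y) = y^3 - 6*y^2 - 36*y + 207.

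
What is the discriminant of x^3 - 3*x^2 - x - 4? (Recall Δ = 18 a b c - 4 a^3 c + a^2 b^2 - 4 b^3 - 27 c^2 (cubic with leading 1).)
Δ = -1067

For x^3 + a x^2 + b x + c the discriminant is Δ = 18 a b c - 4 a^3 c + a^2 b^2 - 4 b^3 - 27 c^2.
Plug a = -3, b = -1, c = -4:
  18*(-3)*(-1)*(-4) - 4*(-3)^3*(-4) + (-3)^2*(-1)^2 - 4*(-1)^3 - 27*(-4)^2
  = -216 + (-432) + 9 + (4) + (-432)
  = -1067.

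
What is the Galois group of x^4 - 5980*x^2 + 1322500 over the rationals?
Gal(K/Q) = Z/2Z (cyclic of order 2)

f factors as (x^2 - 5750)(x^2 - 230), so the splitting field is K = Q(sqrt(5750), sqrt(230)). The squarefree part of 5750 is 230 and the squarefree part of 230 is also 230, so sqrt(5750) and sqrt(230) are both rational multiples of sqrt(230). Hence Q(sqrt(5750)) = Q(sqrt(230)) = Q(sqrt(230)), and the splitting field collapses to a single degree-2 extension with Galois group Z/2Z.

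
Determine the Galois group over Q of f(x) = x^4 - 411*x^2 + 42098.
Gal(K/Q) = V_4 (Klein four-group, Z/2Z × Z/2Z)

f factors as (x^2 - 194)(x^2 - 217), so the splitting field is K = Q(sqrt(194), sqrt(217)). The elements 194, 217, 42098 are all non-squares in Q, so sqrt(194) and sqrt(217) generate independent quadratic extensions. Thus [K:Q] = 4 and Gal(K/Q) is generated by the two order-2 automorphisms sqrt(194) ↦ -sqrt(194) and sqrt(217) ↦ -sqrt(217), giving V_4.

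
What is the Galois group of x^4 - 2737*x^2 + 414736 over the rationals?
Gal(K/Q) = Z/2Z (cyclic of order 2)

f factors as (x^2 - 161)(x^2 - 2576), so the splitting field is K = Q(sqrt(161), sqrt(2576)). The squarefree part of 161 is 161 and the squarefree part of 2576 is also 161, so sqrt(161) and sqrt(2576) are both rational multiples of sqrt(161). Hence Q(sqrt(161)) = Q(sqrt(2576)) = Q(sqrt(161)), and the splitting field collapses to a single degree-2 extension with Galois group Z/2Z.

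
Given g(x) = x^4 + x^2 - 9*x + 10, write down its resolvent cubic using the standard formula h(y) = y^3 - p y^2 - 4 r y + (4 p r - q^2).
h(y) = y^3 - y^2 - 40*y - 41

Identify coefficients: p = 1, q = -9, r = 10.
Plug into h(y) = y^3 - p y^2 - 4 r y + (4 p r - q^2):
  h(y) = y^3 - (1) y^2 - 4*(10) y + (4*(1)*(10) - (-9)^2)
       = y^3 + (-1) y^2 + (-40) y + (-41).
Simplifying: h(y) = y^3 - y^2 - 40*y - 41.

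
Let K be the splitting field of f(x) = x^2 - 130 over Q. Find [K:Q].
[K:Q] = 2

The polynomial x^2 - 130 is irreducible over Q since 130 is not a perfect square. Its splitting field is Q(sqrt(130)), which has degree 2 over Q.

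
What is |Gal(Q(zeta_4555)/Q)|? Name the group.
|Gal(Q(zeta_4555)/Q)| = phi(4555) = 3640; group ≅ (Z/4555Z)^* ≅ Z/4Z × Z/910Z

The n-th cyclotomic polynomial Φ_4555(x) is the minimal polynomial of zeta_4555 over Q and has degree phi(4555) = 3640. So Q(zeta_4555) is a degree-3640 Galois extension with Galois group (Z/4555Z)^*. By CRT, (Z/4555Z)^* ≅ (Z/5Z)^* × (Z/911Z)^*. Each prime-power unit group is (Z/5Z)^* ≅ Z/4Z; (Z/911Z)^* ≅ Z/910Z. Hence Gal(Q(zeta_4555)/Q) ≅ Z/4Z × Z/910Z.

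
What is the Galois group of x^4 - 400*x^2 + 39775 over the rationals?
Gal(K/Q) = V_4 (Klein four-group, Z/2Z × Z/2Z)

f factors as (x^2 - 215)(x^2 - 185), so the splitting field is K = Q(sqrt(215), sqrt(185)). The elements 215, 185, 39775 are all non-squares in Q, so sqrt(215) and sqrt(185) generate independent quadratic extensions. Thus [K:Q] = 4 and Gal(K/Q) is generated by the two order-2 automorphisms sqrt(215) ↦ -sqrt(215) and sqrt(185) ↦ -sqrt(185), giving V_4.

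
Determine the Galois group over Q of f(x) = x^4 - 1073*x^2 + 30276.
Gal(K/Q) = Z/2Z (cyclic of order 2)

f factors as (x^2 - 1044)(x^2 - 29), so the splitting field is K = Q(sqrt(1044), sqrt(29)). The squarefree part of 1044 is 29 and the squarefree part of 29 is also 29, so sqrt(1044) and sqrt(29) are both rational multiples of sqrt(29). Hence Q(sqrt(1044)) = Q(sqrt(29)) = Q(sqrt(29)), and the splitting field collapses to a single degree-2 extension with Galois group Z/2Z.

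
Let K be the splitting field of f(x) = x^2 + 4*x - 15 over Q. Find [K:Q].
[K:Q] = 2

The discriminant of x^2 + (4)*x + (-15) is b^2 - 4c = 16 - (-60) = 76. Since 76 is not a perfect square in Q, the polynomial is irreducible over Q. Its two roots generate a degree-2 extension, so [K:Q] = 2.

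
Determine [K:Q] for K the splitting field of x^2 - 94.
[K:Q] = 2

The polynomial x^2 - 94 is irreducible over Q since 94 is not a perfect square. Its splitting field is Q(sqrt(94)), which has degree 2 over Q.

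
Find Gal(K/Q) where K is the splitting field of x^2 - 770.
Gal(K/Q) = Z/2Z (cyclic of order 2)

x^2 - 770 is irreducible over Q since 770 is not a rational square. The splitting field Q(sqrt(770)) has degree 2 over Q, and its unique nontrivial automorphism is sqrt(770) ↦ -sqrt(770). Hence Gal(Q(sqrt(770))/Q) = Z/2Z.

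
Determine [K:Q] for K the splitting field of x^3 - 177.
[K:Q] = 6

x^3 - 177 has one real root r = 177^(1/3) and two complex roots r*zeta_3, r*zeta_3^2 where zeta_3 = e^(2*pi*i/3). The splitting field is Q(r, zeta_3). [Q(r):Q] = 3 and [Q(zeta_3):Q] = 2 with gcd = 1, so [Q(r, zeta_3):Q] = 3 * 2 = 6.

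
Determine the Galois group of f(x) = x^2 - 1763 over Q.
Gal(K/Q) = Z/2Z (cyclic of order 2)

x^2 - 1763 is irreducible over Q since 1763 is not a rational square. The splitting field Q(sqrt(1763)) has degree 2 over Q, and its unique nontrivial automorphism is sqrt(1763) ↦ -sqrt(1763). Hence Gal(Q(sqrt(1763))/Q) = Z/2Z.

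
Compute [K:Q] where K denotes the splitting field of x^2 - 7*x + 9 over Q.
[K:Q] = 2

The discriminant of x^2 + (-7)*x + (9) is b^2 - 4c = 49 - (36) = 13. Since 13 is not a perfect square in Q, the polynomial is irreducible over Q. Its two roots generate a degree-2 extension, so [K:Q] = 2.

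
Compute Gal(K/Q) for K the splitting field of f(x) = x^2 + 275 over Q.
Gal(K/Q) = Z/2Z (cyclic of order 2)

x^2 + 275 is irreducible over Q since -275 is not a rational square. The splitting field Q(sqrt(-275)) has degree 2 over Q, and its unique nontrivial automorphism is sqrt(-275) ↦ -sqrt(-275). Hence Gal(Q(sqrt(-275))/Q) = Z/2Z.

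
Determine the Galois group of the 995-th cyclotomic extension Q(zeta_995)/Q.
|Gal(Q(zeta_995)/Q)| = phi(995) = 792; group ≅ (Z/995Z)^* ≅ Z/4Z × Z/198Z

The n-th cyclotomic polynomial Φ_995(x) is the minimal polynomial of zeta_995 over Q and has degree phi(995) = 792. So Q(zeta_995) is a degree-792 Galois extension with Galois group (Z/995Z)^*. By CRT, (Z/995Z)^* ≅ (Z/5Z)^* × (Z/199Z)^*. Each prime-power unit group is (Z/5Z)^* ≅ Z/4Z; (Z/199Z)^* ≅ Z/198Z. Hence Gal(Q(zeta_995)/Q) ≅ Z/4Z × Z/198Z.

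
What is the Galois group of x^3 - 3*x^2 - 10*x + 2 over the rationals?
Gal(K/Q) = S_3 (symmetric group of order 6)

Compute the discriminant of x^3 + (-3)*x^2 + (-10)*x + (2): Δ = 6088. Since Δ is not a rational square, the Galois group is not contained in A_3; it must be the full S_3 (irreducibility of the cubic rules out anything smaller).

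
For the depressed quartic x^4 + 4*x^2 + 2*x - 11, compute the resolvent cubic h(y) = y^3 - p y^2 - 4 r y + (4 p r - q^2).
h(y) = y^3 - 4*y^2 + 44*y - 180

Identify coefficients: p = 4, q = 2, r = -11.
Plug into h(y) = y^3 - p y^2 - 4 r y + (4 p r - q^2):
  h(y) = y^3 - (4) y^2 - 4*(-11) y + (4*(4)*(-11) - (2)^2)
       = y^3 + (-4) y^2 + (44) y + (-180).
Simplifying: h(y) = y^3 - 4*y^2 + 44*y - 180.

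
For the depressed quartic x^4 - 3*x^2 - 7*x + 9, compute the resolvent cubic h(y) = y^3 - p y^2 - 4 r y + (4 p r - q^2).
h(y) = y^3 + 3*y^2 - 36*y - 157

Identify coefficients: p = -3, q = -7, r = 9.
Plug into h(y) = y^3 - p y^2 - 4 r y + (4 p r - q^2):
  h(y) = y^3 - (-3) y^2 - 4*(9) y + (4*(-3)*(9) - (-7)^2)
       = y^3 + (3) y^2 + (-36) y + (-157).
Simplifying: h(y) = y^3 + 3*y^2 - 36*y - 157.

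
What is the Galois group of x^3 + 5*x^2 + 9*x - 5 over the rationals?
Gal(K/Q) = S_3 (symmetric group of order 6)

Compute the discriminant of x^3 + (5)*x^2 + (9)*x + (-5): Δ = -3116. Since Δ is not a rational square, the Galois group is not contained in A_3; it must be the full S_3 (irreducibility of the cubic rules out anything smaller).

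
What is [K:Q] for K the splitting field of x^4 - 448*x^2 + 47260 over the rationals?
[K:Q] = 4

f factors as (x^2 - 170)(x^2 - 278); the splitting field is K = Q(sqrt(170), sqrt(278)). Since 170, 278, and 47260 are all non-squares in Q, the three subfields Q(sqrt(170)), Q(sqrt(278)), Q(sqrt(47260)) are distinct degree-2 extensions, so [K:Q] = 4 (Klein four Galois group).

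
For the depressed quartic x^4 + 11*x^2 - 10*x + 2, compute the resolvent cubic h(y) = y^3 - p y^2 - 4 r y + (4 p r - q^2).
h(y) = y^3 - 11*y^2 - 8*y - 12

Identify coefficients: p = 11, q = -10, r = 2.
Plug into h(y) = y^3 - p y^2 - 4 r y + (4 p r - q^2):
  h(y) = y^3 - (11) y^2 - 4*(2) y + (4*(11)*(2) - (-10)^2)
       = y^3 + (-11) y^2 + (-8) y + (-12).
Simplifying: h(y) = y^3 - 11*y^2 - 8*y - 12.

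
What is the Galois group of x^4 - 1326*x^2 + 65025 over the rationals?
Gal(K/Q) = Z/2Z (cyclic of order 2)

f factors as (x^2 - 1275)(x^2 - 51), so the splitting field is K = Q(sqrt(1275), sqrt(51)). The squarefree part of 1275 is 51 and the squarefree part of 51 is also 51, so sqrt(1275) and sqrt(51) are both rational multiples of sqrt(51). Hence Q(sqrt(1275)) = Q(sqrt(51)) = Q(sqrt(51)), and the splitting field collapses to a single degree-2 extension with Galois group Z/2Z.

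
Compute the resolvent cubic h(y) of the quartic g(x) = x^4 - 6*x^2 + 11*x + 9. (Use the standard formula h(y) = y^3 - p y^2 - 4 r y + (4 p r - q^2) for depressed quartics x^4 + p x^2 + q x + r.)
h(y) = y^3 + 6*y^2 - 36*y - 337

Identify coefficients: p = -6, q = 11, r = 9.
Plug into h(y) = y^3 - p y^2 - 4 r y + (4 p r - q^2):
  h(y) = y^3 - (-6) y^2 - 4*(9) y + (4*(-6)*(9) - (11)^2)
       = y^3 + (6) y^2 + (-36) y + (-337).
Simplifying: h(y) = y^3 + 6*y^2 - 36*y - 337.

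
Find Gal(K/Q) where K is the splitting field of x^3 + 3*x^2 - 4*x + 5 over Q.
Gal(K/Q) = S_3 (symmetric group of order 6)

Compute the discriminant of x^3 + (3)*x^2 + (-4)*x + (5): Δ = -1895. Since Δ is not a rational square, the Galois group is not contained in A_3; it must be the full S_3 (irreducibility of the cubic rules out anything smaller).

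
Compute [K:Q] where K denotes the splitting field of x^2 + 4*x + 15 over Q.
[K:Q] = 2

The discriminant of x^2 + (4)*x + (15) is b^2 - 4c = 16 - (60) = -44. Since -44 is not a perfect square in Q, the polynomial is irreducible over Q. Its two roots generate a degree-2 extension, so [K:Q] = 2.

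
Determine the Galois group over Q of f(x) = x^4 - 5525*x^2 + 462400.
Gal(K/Q) = Z/2Z (cyclic of order 2)

f factors as (x^2 - 85)(x^2 - 5440), so the splitting field is K = Q(sqrt(85), sqrt(5440)). The squarefree part of 85 is 85 and the squarefree part of 5440 is also 85, so sqrt(85) and sqrt(5440) are both rational multiples of sqrt(85). Hence Q(sqrt(85)) = Q(sqrt(5440)) = Q(sqrt(85)), and the splitting field collapses to a single degree-2 extension with Galois group Z/2Z.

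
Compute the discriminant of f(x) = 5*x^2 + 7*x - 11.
Δ = 269

For a quadratic a x^2 + b x + c the discriminant is Δ = b^2 - 4ac = (7)^2 - 4*(5)*(-11) = 49 - (-220) = 269.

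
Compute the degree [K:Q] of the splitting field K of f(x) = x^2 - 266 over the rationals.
[K:Q] = 2

The polynomial x^2 - 266 is irreducible over Q since 266 is not a perfect square. Its splitting field is Q(sqrt(266)), which has degree 2 over Q.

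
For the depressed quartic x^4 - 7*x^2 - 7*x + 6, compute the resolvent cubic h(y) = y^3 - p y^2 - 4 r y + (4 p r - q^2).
h(y) = y^3 + 7*y^2 - 24*y - 217

Identify coefficients: p = -7, q = -7, r = 6.
Plug into h(y) = y^3 - p y^2 - 4 r y + (4 p r - q^2):
  h(y) = y^3 - (-7) y^2 - 4*(6) y + (4*(-7)*(6) - (-7)^2)
       = y^3 + (7) y^2 + (-24) y + (-217).
Simplifying: h(y) = y^3 + 7*y^2 - 24*y - 217.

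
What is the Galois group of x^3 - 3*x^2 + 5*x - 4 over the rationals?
Gal(K/Q) = S_3 (symmetric group of order 6)

Compute the discriminant of x^3 + (-3)*x^2 + (5)*x + (-4): Δ = -59. Since Δ is not a rational square, the Galois group is not contained in A_3; it must be the full S_3 (irreducibility of the cubic rules out anything smaller).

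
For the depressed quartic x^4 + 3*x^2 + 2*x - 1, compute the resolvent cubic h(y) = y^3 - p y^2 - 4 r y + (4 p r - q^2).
h(y) = y^3 - 3*y^2 + 4*y - 16

Identify coefficients: p = 3, q = 2, r = -1.
Plug into h(y) = y^3 - p y^2 - 4 r y + (4 p r - q^2):
  h(y) = y^3 - (3) y^2 - 4*(-1) y + (4*(3)*(-1) - (2)^2)
       = y^3 + (-3) y^2 + (4) y + (-16).
Simplifying: h(y) = y^3 - 3*y^2 + 4*y - 16.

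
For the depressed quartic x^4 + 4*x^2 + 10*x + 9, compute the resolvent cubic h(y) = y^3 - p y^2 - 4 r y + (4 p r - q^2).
h(y) = y^3 - 4*y^2 - 36*y + 44

Identify coefficients: p = 4, q = 10, r = 9.
Plug into h(y) = y^3 - p y^2 - 4 r y + (4 p r - q^2):
  h(y) = y^3 - (4) y^2 - 4*(9) y + (4*(4)*(9) - (10)^2)
       = y^3 + (-4) y^2 + (-36) y + (44).
Simplifying: h(y) = y^3 - 4*y^2 - 36*y + 44.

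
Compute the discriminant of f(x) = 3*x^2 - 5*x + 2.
Δ = 1

For a quadratic a x^2 + b x + c the discriminant is Δ = b^2 - 4ac = (-5)^2 - 4*(3)*(2) = 25 - (24) = 1.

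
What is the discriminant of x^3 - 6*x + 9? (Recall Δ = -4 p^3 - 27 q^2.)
Δ = -1323

For a depressed cubic x^3 + p x + q the discriminant is Δ = -4 p^3 - 27 q^2 = -4*(-6)^3 - 27*(9)^2 = 864 - 2187 = -1323.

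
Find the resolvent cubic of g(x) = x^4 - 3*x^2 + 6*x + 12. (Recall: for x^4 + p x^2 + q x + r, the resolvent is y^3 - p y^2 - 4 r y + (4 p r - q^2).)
h(y) = y^3 + 3*y^2 - 48*y - 180

Identify coefficients: p = -3, q = 6, r = 12.
Plug into h(y) = y^3 - p y^2 - 4 r y + (4 p r - q^2):
  h(y) = y^3 - (-3) y^2 - 4*(12) y + (4*(-3)*(12) - (6)^2)
       = y^3 + (3) y^2 + (-48) y + (-180).
Simplifying: h(y) = y^3 + 3*y^2 - 48*y - 180.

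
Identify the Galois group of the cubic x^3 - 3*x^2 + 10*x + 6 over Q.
Gal(K/Q) = S_3 (symmetric group of order 6)

Compute the discriminant of x^3 + (-3)*x^2 + (10)*x + (6): Δ = -6664. Since Δ is not a rational square, the Galois group is not contained in A_3; it must be the full S_3 (irreducibility of the cubic rules out anything smaller).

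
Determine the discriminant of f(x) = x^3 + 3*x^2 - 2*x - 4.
Δ = 500

For x^3 + a x^2 + b x + c the discriminant is Δ = 18 a b c - 4 a^3 c + a^2 b^2 - 4 b^3 - 27 c^2.
Plug a = 3, b = -2, c = -4:
  18*(3)*(-2)*(-4) - 4*(3)^3*(-4) + (3)^2*(-2)^2 - 4*(-2)^3 - 27*(-4)^2
  = 432 + (432) + 36 + (32) + (-432)
  = 500.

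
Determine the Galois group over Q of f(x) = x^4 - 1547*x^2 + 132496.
Gal(K/Q) = Z/2Z (cyclic of order 2)

f factors as (x^2 - 1456)(x^2 - 91), so the splitting field is K = Q(sqrt(1456), sqrt(91)). The squarefree part of 1456 is 91 and the squarefree part of 91 is also 91, so sqrt(1456) and sqrt(91) are both rational multiples of sqrt(91). Hence Q(sqrt(1456)) = Q(sqrt(91)) = Q(sqrt(91)), and the splitting field collapses to a single degree-2 extension with Galois group Z/2Z.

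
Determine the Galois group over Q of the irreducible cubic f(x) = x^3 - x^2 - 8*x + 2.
Gal(K/Q) = S_3 (symmetric group of order 6)

Compute the discriminant of x^3 + (-1)*x^2 + (-8)*x + (2): Δ = 2300. Since Δ is not a rational square, the Galois group is not contained in A_3; it must be the full S_3 (irreducibility of the cubic rules out anything smaller).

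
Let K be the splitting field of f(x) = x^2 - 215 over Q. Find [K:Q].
[K:Q] = 2

The polynomial x^2 - 215 is irreducible over Q since 215 is not a perfect square. Its splitting field is Q(sqrt(215)), which has degree 2 over Q.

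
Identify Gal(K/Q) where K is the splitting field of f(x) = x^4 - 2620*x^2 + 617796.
Gal(K/Q) = Z/2Z (cyclic of order 2)

f factors as (x^2 - 2358)(x^2 - 262), so the splitting field is K = Q(sqrt(2358), sqrt(262)). The squarefree part of 2358 is 262 and the squarefree part of 262 is also 262, so sqrt(2358) and sqrt(262) are both rational multiples of sqrt(262). Hence Q(sqrt(2358)) = Q(sqrt(262)) = Q(sqrt(262)), and the splitting field collapses to a single degree-2 extension with Galois group Z/2Z.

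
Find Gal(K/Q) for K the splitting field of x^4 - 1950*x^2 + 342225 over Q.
Gal(K/Q) = Z/2Z (cyclic of order 2)

f factors as (x^2 - 1755)(x^2 - 195), so the splitting field is K = Q(sqrt(1755), sqrt(195)). The squarefree part of 1755 is 195 and the squarefree part of 195 is also 195, so sqrt(1755) and sqrt(195) are both rational multiples of sqrt(195). Hence Q(sqrt(1755)) = Q(sqrt(195)) = Q(sqrt(195)), and the splitting field collapses to a single degree-2 extension with Galois group Z/2Z.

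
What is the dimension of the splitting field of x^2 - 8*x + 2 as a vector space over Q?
[K:Q] = 2

The discriminant of x^2 + (-8)*x + (2) is b^2 - 4c = 64 - (8) = 56. Since 56 is not a perfect square in Q, the polynomial is irreducible over Q. Its two roots generate a degree-2 extension, so [K:Q] = 2.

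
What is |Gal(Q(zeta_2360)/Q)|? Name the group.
|Gal(Q(zeta_2360)/Q)| = phi(2360) = 928; group ≅ (Z/2360Z)^* ≅ Z/2Z × Z/2Z × Z/4Z × Z/58Z

The n-th cyclotomic polynomial Φ_2360(x) is the minimal polynomial of zeta_2360 over Q and has degree phi(2360) = 928. So Q(zeta_2360) is a degree-928 Galois extension with Galois group (Z/2360Z)^*. By CRT, (Z/2360Z)^* ≅ (Z/8Z)^* × (Z/5Z)^* × (Z/59Z)^*. Each prime-power unit group is (Z/8Z)^* ≅ Z/2Z × Z/2Z; (Z/5Z)^* ≅ Z/4Z; (Z/59Z)^* ≅ Z/58Z. Hence Gal(Q(zeta_2360)/Q) ≅ Z/2Z × Z/2Z × Z/4Z × Z/58Z.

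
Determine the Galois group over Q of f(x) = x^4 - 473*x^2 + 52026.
Gal(K/Q) = V_4 (Klein four-group, Z/2Z × Z/2Z)

f factors as (x^2 - 174)(x^2 - 299), so the splitting field is K = Q(sqrt(174), sqrt(299)). The elements 174, 299, 52026 are all non-squares in Q, so sqrt(174) and sqrt(299) generate independent quadratic extensions. Thus [K:Q] = 4 and Gal(K/Q) is generated by the two order-2 automorphisms sqrt(174) ↦ -sqrt(174) and sqrt(299) ↦ -sqrt(299), giving V_4.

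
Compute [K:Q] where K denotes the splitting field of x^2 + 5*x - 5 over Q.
[K:Q] = 2

The discriminant of x^2 + (5)*x + (-5) is b^2 - 4c = 25 - (-20) = 45. Since 45 is not a perfect square in Q, the polynomial is irreducible over Q. Its two roots generate a degree-2 extension, so [K:Q] = 2.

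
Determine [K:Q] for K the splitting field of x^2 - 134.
[K:Q] = 2

The polynomial x^2 - 134 is irreducible over Q since 134 is not a perfect square. Its splitting field is Q(sqrt(134)), which has degree 2 over Q.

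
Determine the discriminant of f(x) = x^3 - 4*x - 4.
Δ = -176

For a depressed cubic x^3 + p x + q the discriminant is Δ = -4 p^3 - 27 q^2 = -4*(-4)^3 - 27*(-4)^2 = 256 - 432 = -176.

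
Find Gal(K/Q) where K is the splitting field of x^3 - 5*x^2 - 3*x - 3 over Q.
Gal(K/Q) = S_3 (symmetric group of order 6)

Compute the discriminant of x^3 + (-5)*x^2 + (-3)*x + (-3): Δ = -2220. Since Δ is not a rational square, the Galois group is not contained in A_3; it must be the full S_3 (irreducibility of the cubic rules out anything smaller).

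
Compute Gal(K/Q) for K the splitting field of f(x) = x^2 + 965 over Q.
Gal(K/Q) = Z/2Z (cyclic of order 2)

x^2 + 965 is irreducible over Q since -965 is not a rational square. The splitting field Q(sqrt(-965)) has degree 2 over Q, and its unique nontrivial automorphism is sqrt(-965) ↦ -sqrt(-965). Hence Gal(Q(sqrt(-965))/Q) = Z/2Z.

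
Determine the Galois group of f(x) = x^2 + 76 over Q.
Gal(K/Q) = Z/2Z (cyclic of order 2)

x^2 + 76 is irreducible over Q since -76 is not a rational square. The splitting field Q(sqrt(-76)) has degree 2 over Q, and its unique nontrivial automorphism is sqrt(-76) ↦ -sqrt(-76). Hence Gal(Q(sqrt(-76))/Q) = Z/2Z.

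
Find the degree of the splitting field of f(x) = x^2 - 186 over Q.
[K:Q] = 2

The polynomial x^2 - 186 is irreducible over Q since 186 is not a perfect square. Its splitting field is Q(sqrt(186)), which has degree 2 over Q.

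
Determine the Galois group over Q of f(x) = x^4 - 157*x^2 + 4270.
Gal(K/Q) = V_4 (Klein four-group, Z/2Z × Z/2Z)

f factors as (x^2 - 35)(x^2 - 122), so the splitting field is K = Q(sqrt(35), sqrt(122)). The elements 35, 122, 4270 are all non-squares in Q, so sqrt(35) and sqrt(122) generate independent quadratic extensions. Thus [K:Q] = 4 and Gal(K/Q) is generated by the two order-2 automorphisms sqrt(35) ↦ -sqrt(35) and sqrt(122) ↦ -sqrt(122), giving V_4.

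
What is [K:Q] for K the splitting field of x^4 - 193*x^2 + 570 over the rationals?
[K:Q] = 4

f factors as (x^2 - 3)(x^2 - 190); the splitting field is K = Q(sqrt(3), sqrt(190)). Since 3, 190, and 570 are all non-squares in Q, the three subfields Q(sqrt(3)), Q(sqrt(190)), Q(sqrt(570)) are distinct degree-2 extensions, so [K:Q] = 4 (Klein four Galois group).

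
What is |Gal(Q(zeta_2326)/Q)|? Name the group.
|Gal(Q(zeta_2326)/Q)| = phi(2326) = 1162; group ≅ (Z/2326Z)^* ≅ Z/1162Z

The n-th cyclotomic polynomial Φ_2326(x) is the minimal polynomial of zeta_2326 over Q and has degree phi(2326) = 1162. So Q(zeta_2326) is a degree-1162 Galois extension with Galois group (Z/2326Z)^*. By CRT, (Z/2326Z)^* ≅ (Z/2Z)^* × (Z/1163Z)^*. Each prime-power unit group is (Z/2Z)^* ≅ trivial group (order 1); (Z/1163Z)^* ≅ Z/1162Z. Hence Gal(Q(zeta_2326)/Q) ≅ Z/1162Z.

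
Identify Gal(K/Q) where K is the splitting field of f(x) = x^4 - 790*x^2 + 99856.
Gal(K/Q) = Z/2Z (cyclic of order 2)

f factors as (x^2 - 632)(x^2 - 158), so the splitting field is K = Q(sqrt(632), sqrt(158)). The squarefree part of 632 is 158 and the squarefree part of 158 is also 158, so sqrt(632) and sqrt(158) are both rational multiples of sqrt(158). Hence Q(sqrt(632)) = Q(sqrt(158)) = Q(sqrt(158)), and the splitting field collapses to a single degree-2 extension with Galois group Z/2Z.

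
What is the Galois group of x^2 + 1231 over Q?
Gal(K/Q) = Z/2Z (cyclic of order 2)

x^2 + 1231 is irreducible over Q since -1231 is not a rational square. The splitting field Q(sqrt(-1231)) has degree 2 over Q, and its unique nontrivial automorphism is sqrt(-1231) ↦ -sqrt(-1231). Hence Gal(Q(sqrt(-1231))/Q) = Z/2Z.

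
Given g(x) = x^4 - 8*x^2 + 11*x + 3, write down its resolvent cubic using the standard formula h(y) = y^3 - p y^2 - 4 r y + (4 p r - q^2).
h(y) = y^3 + 8*y^2 - 12*y - 217

Identify coefficients: p = -8, q = 11, r = 3.
Plug into h(y) = y^3 - p y^2 - 4 r y + (4 p r - q^2):
  h(y) = y^3 - (-8) y^2 - 4*(3) y + (4*(-8)*(3) - (11)^2)
       = y^3 + (8) y^2 + (-12) y + (-217).
Simplifying: h(y) = y^3 + 8*y^2 - 12*y - 217.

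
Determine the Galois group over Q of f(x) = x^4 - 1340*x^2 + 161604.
Gal(K/Q) = Z/2Z (cyclic of order 2)

f factors as (x^2 - 1206)(x^2 - 134), so the splitting field is K = Q(sqrt(1206), sqrt(134)). The squarefree part of 1206 is 134 and the squarefree part of 134 is also 134, so sqrt(1206) and sqrt(134) are both rational multiples of sqrt(134). Hence Q(sqrt(1206)) = Q(sqrt(134)) = Q(sqrt(134)), and the splitting field collapses to a single degree-2 extension with Galois group Z/2Z.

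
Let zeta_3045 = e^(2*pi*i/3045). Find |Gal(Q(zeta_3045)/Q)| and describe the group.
|Gal(Q(zeta_3045)/Q)| = phi(3045) = 1344; group ≅ (Z/3045Z)^* ≅ Z/2Z × Z/4Z × Z/6Z × Z/28Z

The n-th cyclotomic polynomial Φ_3045(x) is the minimal polynomial of zeta_3045 over Q and has degree phi(3045) = 1344. So Q(zeta_3045) is a degree-1344 Galois extension with Galois group (Z/3045Z)^*. By CRT, (Z/3045Z)^* ≅ (Z/3Z)^* × (Z/5Z)^* × (Z/7Z)^* × (Z/29Z)^*. Each prime-power unit group is (Z/3Z)^* ≅ Z/2Z; (Z/5Z)^* ≅ Z/4Z; (Z/7Z)^* ≅ Z/6Z; (Z/29Z)^* ≅ Z/28Z. Hence Gal(Q(zeta_3045)/Q) ≅ Z/2Z × Z/4Z × Z/6Z × Z/28Z.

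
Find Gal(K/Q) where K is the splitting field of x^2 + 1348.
Gal(K/Q) = Z/2Z (cyclic of order 2)

x^2 + 1348 is irreducible over Q since -1348 is not a rational square. The splitting field Q(sqrt(-1348)) has degree 2 over Q, and its unique nontrivial automorphism is sqrt(-1348) ↦ -sqrt(-1348). Hence Gal(Q(sqrt(-1348))/Q) = Z/2Z.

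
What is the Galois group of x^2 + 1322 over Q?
Gal(K/Q) = Z/2Z (cyclic of order 2)

x^2 + 1322 is irreducible over Q since -1322 is not a rational square. The splitting field Q(sqrt(-1322)) has degree 2 over Q, and its unique nontrivial automorphism is sqrt(-1322) ↦ -sqrt(-1322). Hence Gal(Q(sqrt(-1322))/Q) = Z/2Z.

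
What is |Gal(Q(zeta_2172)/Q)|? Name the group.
|Gal(Q(zeta_2172)/Q)| = phi(2172) = 720; group ≅ (Z/2172Z)^* ≅ Z/2Z × Z/2Z × Z/180Z

The n-th cyclotomic polynomial Φ_2172(x) is the minimal polynomial of zeta_2172 over Q and has degree phi(2172) = 720. So Q(zeta_2172) is a degree-720 Galois extension with Galois group (Z/2172Z)^*. By CRT, (Z/2172Z)^* ≅ (Z/4Z)^* × (Z/3Z)^* × (Z/181Z)^*. Each prime-power unit group is (Z/4Z)^* ≅ Z/2Z; (Z/3Z)^* ≅ Z/2Z; (Z/181Z)^* ≅ Z/180Z. Hence Gal(Q(zeta_2172)/Q) ≅ Z/2Z × Z/2Z × Z/180Z.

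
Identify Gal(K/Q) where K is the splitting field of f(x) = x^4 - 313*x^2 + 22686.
Gal(K/Q) = V_4 (Klein four-group, Z/2Z × Z/2Z)

f factors as (x^2 - 114)(x^2 - 199), so the splitting field is K = Q(sqrt(114), sqrt(199)). The elements 114, 199, 22686 are all non-squares in Q, so sqrt(114) and sqrt(199) generate independent quadratic extensions. Thus [K:Q] = 4 and Gal(K/Q) is generated by the two order-2 automorphisms sqrt(114) ↦ -sqrt(114) and sqrt(199) ↦ -sqrt(199), giving V_4.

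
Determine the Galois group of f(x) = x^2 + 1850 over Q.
Gal(K/Q) = Z/2Z (cyclic of order 2)

x^2 + 1850 is irreducible over Q since -1850 is not a rational square. The splitting field Q(sqrt(-1850)) has degree 2 over Q, and its unique nontrivial automorphism is sqrt(-1850) ↦ -sqrt(-1850). Hence Gal(Q(sqrt(-1850))/Q) = Z/2Z.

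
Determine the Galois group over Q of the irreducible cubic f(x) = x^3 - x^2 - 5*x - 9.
Gal(K/Q) = S_3 (symmetric group of order 6)

Compute the discriminant of x^3 + (-1)*x^2 + (-5)*x + (-9): Δ = -2508. Since Δ is not a rational square, the Galois group is not contained in A_3; it must be the full S_3 (irreducibility of the cubic rules out anything smaller).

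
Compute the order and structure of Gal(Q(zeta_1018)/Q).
|Gal(Q(zeta_1018)/Q)| = phi(1018) = 508; group ≅ (Z/1018Z)^* ≅ Z/508Z

The n-th cyclotomic polynomial Φ_1018(x) is the minimal polynomial of zeta_1018 over Q and has degree phi(1018) = 508. So Q(zeta_1018) is a degree-508 Galois extension with Galois group (Z/1018Z)^*. By CRT, (Z/1018Z)^* ≅ (Z/2Z)^* × (Z/509Z)^*. Each prime-power unit group is (Z/2Z)^* ≅ trivial group (order 1); (Z/509Z)^* ≅ Z/508Z. Hence Gal(Q(zeta_1018)/Q) ≅ Z/508Z.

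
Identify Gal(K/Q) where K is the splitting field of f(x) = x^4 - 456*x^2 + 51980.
Gal(K/Q) = V_4 (Klein four-group, Z/2Z × Z/2Z)

f factors as (x^2 - 230)(x^2 - 226), so the splitting field is K = Q(sqrt(230), sqrt(226)). The elements 230, 226, 51980 are all non-squares in Q, so sqrt(230) and sqrt(226) generate independent quadratic extensions. Thus [K:Q] = 4 and Gal(K/Q) is generated by the two order-2 automorphisms sqrt(230) ↦ -sqrt(230) and sqrt(226) ↦ -sqrt(226), giving V_4.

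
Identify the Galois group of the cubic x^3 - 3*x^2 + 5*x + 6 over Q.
Gal(K/Q) = S_3 (symmetric group of order 6)

Compute the discriminant of x^3 + (-3)*x^2 + (5)*x + (6): Δ = -2219. Since Δ is not a rational square, the Galois group is not contained in A_3; it must be the full S_3 (irreducibility of the cubic rules out anything smaller).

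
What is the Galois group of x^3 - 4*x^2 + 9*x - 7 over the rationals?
Gal(K/Q) = S_3 (symmetric group of order 6)

Compute the discriminant of x^3 + (-4)*x^2 + (9)*x + (-7): Δ = -199. Since Δ is not a rational square, the Galois group is not contained in A_3; it must be the full S_3 (irreducibility of the cubic rules out anything smaller).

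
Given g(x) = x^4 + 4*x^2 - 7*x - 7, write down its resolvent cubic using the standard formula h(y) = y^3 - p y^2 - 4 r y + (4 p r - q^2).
h(y) = y^3 - 4*y^2 + 28*y - 161

Identify coefficients: p = 4, q = -7, r = -7.
Plug into h(y) = y^3 - p y^2 - 4 r y + (4 p r - q^2):
  h(y) = y^3 - (4) y^2 - 4*(-7) y + (4*(4)*(-7) - (-7)^2)
       = y^3 + (-4) y^2 + (28) y + (-161).
Simplifying: h(y) = y^3 - 4*y^2 + 28*y - 161.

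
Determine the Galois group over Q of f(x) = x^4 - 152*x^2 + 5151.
Gal(K/Q) = V_4 (Klein four-group, Z/2Z × Z/2Z)

f factors as (x^2 - 51)(x^2 - 101), so the splitting field is K = Q(sqrt(51), sqrt(101)). The elements 51, 101, 5151 are all non-squares in Q, so sqrt(51) and sqrt(101) generate independent quadratic extensions. Thus [K:Q] = 4 and Gal(K/Q) is generated by the two order-2 automorphisms sqrt(51) ↦ -sqrt(51) and sqrt(101) ↦ -sqrt(101), giving V_4.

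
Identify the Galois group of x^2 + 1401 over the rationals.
Gal(K/Q) = Z/2Z (cyclic of order 2)

x^2 + 1401 is irreducible over Q since -1401 is not a rational square. The splitting field Q(sqrt(-1401)) has degree 2 over Q, and its unique nontrivial automorphism is sqrt(-1401) ↦ -sqrt(-1401). Hence Gal(Q(sqrt(-1401))/Q) = Z/2Z.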